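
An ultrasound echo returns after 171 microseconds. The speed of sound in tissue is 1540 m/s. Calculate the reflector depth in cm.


depth = c * t / 2
t = 171 us = 1.7100e-04 s
depth = 1540 * 1.7100e-04 / 2
depth = 0.13167 m = 13.167 cm


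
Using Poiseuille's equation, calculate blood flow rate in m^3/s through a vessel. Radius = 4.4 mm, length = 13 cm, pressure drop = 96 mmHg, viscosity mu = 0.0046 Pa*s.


Q = pi*r^4*dP / (8*mu*L)
r = 0.0044 m, L = 0.13 m
dP = 96 mmHg = 12798.912 Pa
Q = 0.00315 m^3/s


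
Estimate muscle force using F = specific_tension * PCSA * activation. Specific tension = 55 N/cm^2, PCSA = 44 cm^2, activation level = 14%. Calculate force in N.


F = sigma * PCSA * activation
F = 55 * 44 * 0.14
F = 338.8 N


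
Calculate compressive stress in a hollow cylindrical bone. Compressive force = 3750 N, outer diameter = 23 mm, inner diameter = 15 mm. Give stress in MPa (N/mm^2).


A = pi*(r_o^2 - r_i^2)
r_o = 11.5 mm, r_i = 7.5 mm
A = 238.761 mm^2
sigma = F/A = 3750 / 238.761
sigma = 15.71 MPa


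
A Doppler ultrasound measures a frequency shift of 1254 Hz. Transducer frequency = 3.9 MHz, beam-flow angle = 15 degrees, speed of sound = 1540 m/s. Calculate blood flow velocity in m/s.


v = fd * c / (2 * f0 * cos(theta))
v = 1254 * 1540 / (2 * 3.9000e+06 * cos(15))
v = 0.2563 m/s


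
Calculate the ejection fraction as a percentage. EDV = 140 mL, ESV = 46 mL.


SV = EDV - ESV = 140 - 46 = 94 mL
EF = SV/EDV * 100 = 94/140 * 100
EF = 67.14%


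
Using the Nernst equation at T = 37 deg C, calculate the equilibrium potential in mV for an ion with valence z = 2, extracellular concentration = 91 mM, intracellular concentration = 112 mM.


E = (RT/(zF)) * ln(C_out/C_in)
T = 37 + 273.15 = 310.15 K
E = (8.314 * 310.15 / (2 * 96485)) * ln(91/112)
E = -2.775 mV


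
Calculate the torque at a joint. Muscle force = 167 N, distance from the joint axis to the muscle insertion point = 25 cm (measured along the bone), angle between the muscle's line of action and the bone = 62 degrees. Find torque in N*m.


Torque = F * d * sin(theta)   (moment arm = d*sin(theta))
d = 25 cm = 0.25 m
Torque = 167 * 0.25 * sin(62)
Torque = 36.86 N*m


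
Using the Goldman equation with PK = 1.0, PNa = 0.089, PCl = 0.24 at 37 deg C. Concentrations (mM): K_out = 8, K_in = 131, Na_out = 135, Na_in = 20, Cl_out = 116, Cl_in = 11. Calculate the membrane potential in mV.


Vm = (RT/F)*ln((PK*Ko + PNa*Nao + PCl*Cli)/(PK*Ki + PNa*Nai + PCl*Clo))
Numer = 22.655, Denom = 160.62
Vm = -52.35 mV


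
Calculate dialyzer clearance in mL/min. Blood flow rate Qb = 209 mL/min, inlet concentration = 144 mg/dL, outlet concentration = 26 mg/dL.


K = Qb * (Cb_in - Cb_out) / Cb_in
K = 209 * (144 - 26) / 144
K = 171.3 mL/min


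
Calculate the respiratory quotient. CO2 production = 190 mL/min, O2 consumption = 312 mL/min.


RQ = VCO2 / VO2
RQ = 190 / 312
RQ = 0.609


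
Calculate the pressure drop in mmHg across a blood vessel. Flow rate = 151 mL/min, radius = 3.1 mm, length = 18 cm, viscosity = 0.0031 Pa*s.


dP = 8*mu*L*Q / (pi*r^4)
Q = 151 mL/min = 2.51667e-06 m^3/s
dP = 38.7216 Pa = 38.7216 / 133.322 mmHg = 0.2904 mmHg


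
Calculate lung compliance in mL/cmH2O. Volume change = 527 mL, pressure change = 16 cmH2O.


C = dV / dP
C = 527 / 16
C = 32.94 mL/cmH2O


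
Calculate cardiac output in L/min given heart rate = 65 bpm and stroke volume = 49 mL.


CO = HR * SV
CO = 65 * 49 / 1000
CO = 3.185 L/min


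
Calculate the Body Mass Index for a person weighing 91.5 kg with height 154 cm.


BMI = weight / height^2
height = 154 cm = 1.54 m
BMI = 91.5 / 1.54^2
BMI = 38.58 kg/m^2


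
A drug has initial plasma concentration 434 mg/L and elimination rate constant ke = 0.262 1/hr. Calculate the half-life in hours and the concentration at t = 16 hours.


t_half = ln(2) / ke = 0.693147 / 0.262 = 2.646 hr
C(t) = C0 * exp(-ke*t) = 434 * exp(-0.262*16)
C(16) = 6.56 mg/L


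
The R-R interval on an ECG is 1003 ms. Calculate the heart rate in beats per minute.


HR = 60 / RR_interval(s)
RR = 1003 ms = 1.003 s
HR = 60 / 1.003 = 59.82 bpm


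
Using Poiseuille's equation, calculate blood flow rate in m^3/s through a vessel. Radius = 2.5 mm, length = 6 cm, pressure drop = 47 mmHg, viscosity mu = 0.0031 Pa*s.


Q = pi*r^4*dP / (8*mu*L)
r = 0.0025 m, L = 0.06 m
dP = 47 mmHg = 6266.134 Pa
Q = 5.1678e-04 m^3/s


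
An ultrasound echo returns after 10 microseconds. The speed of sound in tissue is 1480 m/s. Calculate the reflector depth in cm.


depth = c * t / 2
t = 10 us = 1.0000e-05 s
depth = 1480 * 1.0000e-05 / 2
depth = 0.0074 m = 0.74 cm


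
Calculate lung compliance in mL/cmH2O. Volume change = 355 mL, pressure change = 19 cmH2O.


C = dV / dP
C = 355 / 19
C = 18.68 mL/cmH2O


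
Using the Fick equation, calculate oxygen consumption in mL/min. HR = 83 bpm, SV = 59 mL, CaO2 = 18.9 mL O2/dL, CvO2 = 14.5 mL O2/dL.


CO = HR*SV = 83*59/1000 = 4.897 L/min
a-v O2 diff = 18.9 - 14.5 = 4.4 mL/dL
VO2 = CO * (CaO2-CvO2) * 10 dL/L
VO2 = 4.897 * 4.4 * 10
VO2 = 215.5 mL/min


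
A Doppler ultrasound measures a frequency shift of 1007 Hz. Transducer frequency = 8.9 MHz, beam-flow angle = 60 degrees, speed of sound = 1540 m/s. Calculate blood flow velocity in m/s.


v = fd * c / (2 * f0 * cos(theta))
v = 1007 * 1540 / (2 * 8.9000e+06 * cos(60))
v = 0.1742 m/s


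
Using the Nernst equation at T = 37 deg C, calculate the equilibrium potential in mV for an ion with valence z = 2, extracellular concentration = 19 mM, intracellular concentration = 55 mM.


E = (RT/(zF)) * ln(C_out/C_in)
T = 37 + 273.15 = 310.15 K
E = (8.314 * 310.15 / (2 * 96485)) * ln(19/55)
E = -14.2 mV


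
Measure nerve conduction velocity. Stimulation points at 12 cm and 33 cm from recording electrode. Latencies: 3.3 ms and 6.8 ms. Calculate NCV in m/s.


Distance = (33 - 12) / 100 = 0.21 m
dt = (6.8 - 3.3) / 1000 = 0.0035 s
NCV = dist / dt = 60 m/s


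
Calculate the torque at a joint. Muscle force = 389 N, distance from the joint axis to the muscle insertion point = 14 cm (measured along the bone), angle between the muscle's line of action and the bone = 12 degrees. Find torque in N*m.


Torque = F * d * sin(theta)   (moment arm = d*sin(theta))
d = 14 cm = 0.14 m
Torque = 389 * 0.14 * sin(12)
Torque = 11.32 N*m


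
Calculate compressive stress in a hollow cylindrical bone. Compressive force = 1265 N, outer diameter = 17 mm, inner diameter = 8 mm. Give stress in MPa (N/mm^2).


A = pi*(r_o^2 - r_i^2)
r_o = 8.5 mm, r_i = 4 mm
A = 176.715 mm^2
sigma = F/A = 1265 / 176.715
sigma = 7.158 MPa


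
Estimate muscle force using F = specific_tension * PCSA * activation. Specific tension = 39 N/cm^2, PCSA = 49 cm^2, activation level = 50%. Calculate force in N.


F = sigma * PCSA * activation
F = 39 * 49 * 0.5
F = 955.5 N


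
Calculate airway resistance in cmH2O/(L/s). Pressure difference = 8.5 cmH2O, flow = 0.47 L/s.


R = dP / flow
R = 8.5 / 0.47
R = 18.09 cmH2O/(L/s)


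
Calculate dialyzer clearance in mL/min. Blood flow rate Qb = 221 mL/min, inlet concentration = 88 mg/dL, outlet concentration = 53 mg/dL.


K = Qb * (Cb_in - Cb_out) / Cb_in
K = 221 * (88 - 53) / 88
K = 87.9 mL/min


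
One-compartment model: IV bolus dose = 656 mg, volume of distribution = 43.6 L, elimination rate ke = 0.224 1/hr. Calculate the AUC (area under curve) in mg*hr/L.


C0 = Dose/Vd = 656/43.6 = 15.0459 mg/L
AUC = C0/ke = 15.0459/0.224
AUC = 67.17 mg*hr/L


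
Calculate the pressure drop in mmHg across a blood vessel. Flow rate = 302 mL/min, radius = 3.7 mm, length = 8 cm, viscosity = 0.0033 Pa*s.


dP = 8*mu*L*Q / (pi*r^4)
Q = 302 mL/min = 5.03333e-06 m^3/s
dP = 18.0548 Pa = 18.0548 / 133.322 mmHg = 0.1354 mmHg


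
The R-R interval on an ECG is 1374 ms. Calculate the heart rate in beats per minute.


HR = 60 / RR_interval(s)
RR = 1374 ms = 1.374 s
HR = 60 / 1.374 = 43.67 bpm


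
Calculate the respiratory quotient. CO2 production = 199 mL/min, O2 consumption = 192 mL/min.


RQ = VCO2 / VO2
RQ = 199 / 192
RQ = 1.036


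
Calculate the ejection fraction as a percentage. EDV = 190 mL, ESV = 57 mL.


SV = EDV - ESV = 190 - 57 = 133 mL
EF = SV/EDV * 100 = 133/190 * 100
EF = 70%


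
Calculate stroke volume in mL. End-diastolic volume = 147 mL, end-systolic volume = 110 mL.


SV = EDV - ESV
SV = 147 - 110
SV = 37 mL


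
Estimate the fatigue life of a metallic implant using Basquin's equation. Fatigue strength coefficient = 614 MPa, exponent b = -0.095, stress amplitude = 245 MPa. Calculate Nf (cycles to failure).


sigma_a = sigma_f' * (2Nf)^b
2Nf = (sigma_a/sigma_f')^(1/b)
2Nf = (245/614)^(1/-0.095)
2Nf = 15849.81
Nf = 7925


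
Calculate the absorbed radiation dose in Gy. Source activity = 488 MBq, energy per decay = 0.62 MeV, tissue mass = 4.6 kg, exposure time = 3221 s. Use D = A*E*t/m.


A = 488 MBq = 4.8800e+08 Bq
E = 0.62 MeV = 9.9324e-14 J
D = A*E*t/m = 4.8800e+08*9.9324e-14*3221/4.6
D = 0.03394 Gy


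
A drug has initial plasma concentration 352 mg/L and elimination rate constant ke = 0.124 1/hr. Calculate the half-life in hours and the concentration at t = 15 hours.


t_half = ln(2) / ke = 0.693147 / 0.124 = 5.59 hr
C(t) = C0 * exp(-ke*t) = 352 * exp(-0.124*15)
C(15) = 54.8 mg/L


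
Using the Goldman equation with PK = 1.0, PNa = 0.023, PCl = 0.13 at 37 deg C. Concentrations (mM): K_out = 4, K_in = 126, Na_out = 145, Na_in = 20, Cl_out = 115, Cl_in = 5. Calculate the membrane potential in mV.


Vm = (RT/F)*ln((PK*Ko + PNa*Nao + PCl*Cli)/(PK*Ki + PNa*Nai + PCl*Clo))
Numer = 7.985, Denom = 141.41
Vm = -76.81 mV


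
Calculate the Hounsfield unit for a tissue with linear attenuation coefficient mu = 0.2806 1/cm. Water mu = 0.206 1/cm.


HU = ((mu_tissue - mu_water) / mu_water) * 1000
HU = ((0.2806 - 0.206) / 0.206) * 1000
HU = 362.1


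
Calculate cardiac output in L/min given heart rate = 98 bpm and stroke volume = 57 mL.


CO = HR * SV
CO = 98 * 57 / 1000
CO = 5.586 L/min


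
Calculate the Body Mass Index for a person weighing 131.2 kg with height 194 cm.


BMI = weight / height^2
height = 194 cm = 1.94 m
BMI = 131.2 / 1.94^2
BMI = 34.86 kg/m^2


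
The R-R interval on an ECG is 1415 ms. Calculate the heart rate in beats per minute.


HR = 60 / RR_interval(s)
RR = 1415 ms = 1.415 s
HR = 60 / 1.415 = 42.4 bpm


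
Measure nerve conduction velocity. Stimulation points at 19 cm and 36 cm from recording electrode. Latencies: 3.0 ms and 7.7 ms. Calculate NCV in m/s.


Distance = (36 - 19) / 100 = 0.17 m
dt = (7.7 - 3.0) / 1000 = 0.0047 s
NCV = dist / dt = 36.17 m/s


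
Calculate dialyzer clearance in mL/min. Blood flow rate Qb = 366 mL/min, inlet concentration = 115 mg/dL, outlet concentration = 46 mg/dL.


K = Qb * (Cb_in - Cb_out) / Cb_in
K = 366 * (115 - 46) / 115
K = 219.6 mL/min


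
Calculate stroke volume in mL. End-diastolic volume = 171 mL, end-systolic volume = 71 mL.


SV = EDV - ESV
SV = 171 - 71
SV = 100 mL


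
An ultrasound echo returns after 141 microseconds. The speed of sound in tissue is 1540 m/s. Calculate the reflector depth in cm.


depth = c * t / 2
t = 141 us = 1.4100e-04 s
depth = 1540 * 1.4100e-04 / 2
depth = 0.10857 m = 10.857 cm


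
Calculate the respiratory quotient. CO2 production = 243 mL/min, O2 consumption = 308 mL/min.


RQ = VCO2 / VO2
RQ = 243 / 308
RQ = 0.789


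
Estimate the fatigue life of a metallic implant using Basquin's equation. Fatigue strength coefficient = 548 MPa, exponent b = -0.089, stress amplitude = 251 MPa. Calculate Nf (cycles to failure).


sigma_a = sigma_f' * (2Nf)^b
2Nf = (sigma_a/sigma_f')^(1/b)
2Nf = (251/548)^(1/-0.089)
2Nf = 6459.3554
Nf = 3230


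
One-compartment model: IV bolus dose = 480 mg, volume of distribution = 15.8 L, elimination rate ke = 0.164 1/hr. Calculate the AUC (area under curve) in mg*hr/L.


C0 = Dose/Vd = 480/15.8 = 30.3797 mg/L
AUC = C0/ke = 30.3797/0.164
AUC = 185.2 mg*hr/L


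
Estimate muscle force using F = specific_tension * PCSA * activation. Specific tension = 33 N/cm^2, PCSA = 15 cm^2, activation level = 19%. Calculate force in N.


F = sigma * PCSA * activation
F = 33 * 15 * 0.19
F = 94.05 N


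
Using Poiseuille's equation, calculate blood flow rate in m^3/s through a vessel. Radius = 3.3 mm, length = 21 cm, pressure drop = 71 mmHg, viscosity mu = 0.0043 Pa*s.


Q = pi*r^4*dP / (8*mu*L)
r = 0.0033 m, L = 0.21 m
dP = 71 mmHg = 9465.862 Pa
Q = 4.8819e-04 m^3/s


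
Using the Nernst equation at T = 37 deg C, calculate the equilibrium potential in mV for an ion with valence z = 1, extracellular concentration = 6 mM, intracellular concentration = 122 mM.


E = (RT/(zF)) * ln(C_out/C_in)
T = 37 + 273.15 = 310.15 K
E = (8.314 * 310.15 / (1 * 96485)) * ln(6/122)
E = -80.5 mV


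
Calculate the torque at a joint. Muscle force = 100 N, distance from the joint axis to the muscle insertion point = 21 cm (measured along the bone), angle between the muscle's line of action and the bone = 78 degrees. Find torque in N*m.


Torque = F * d * sin(theta)   (moment arm = d*sin(theta))
d = 21 cm = 0.21 m
Torque = 100 * 0.21 * sin(78)
Torque = 20.54 N*m


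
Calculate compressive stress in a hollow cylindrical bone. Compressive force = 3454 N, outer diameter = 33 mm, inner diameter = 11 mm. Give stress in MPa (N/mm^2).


A = pi*(r_o^2 - r_i^2)
r_o = 16.5 mm, r_i = 5.5 mm
A = 760.265 mm^2
sigma = F/A = 3454 / 760.265
sigma = 4.543 MPa


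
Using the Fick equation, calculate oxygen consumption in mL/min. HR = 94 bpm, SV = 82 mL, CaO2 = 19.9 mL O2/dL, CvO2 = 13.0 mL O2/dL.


CO = HR*SV = 94*82/1000 = 7.708 L/min
a-v O2 diff = 19.9 - 13.0 = 6.9 mL/dL
VO2 = CO * (CaO2-CvO2) * 10 dL/L
VO2 = 7.708 * 6.9 * 10
VO2 = 531.9 mL/min


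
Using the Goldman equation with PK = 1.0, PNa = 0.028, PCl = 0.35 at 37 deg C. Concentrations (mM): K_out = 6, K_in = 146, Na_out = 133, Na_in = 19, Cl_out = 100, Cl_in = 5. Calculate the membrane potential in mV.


Vm = (RT/F)*ln((PK*Ko + PNa*Nao + PCl*Cli)/(PK*Ki + PNa*Nai + PCl*Clo))
Numer = 11.474, Denom = 181.532
Vm = -73.8 mV


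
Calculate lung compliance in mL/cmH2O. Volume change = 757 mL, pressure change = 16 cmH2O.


C = dV / dP
C = 757 / 16
C = 47.31 mL/cmH2O


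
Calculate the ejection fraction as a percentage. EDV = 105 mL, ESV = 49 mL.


SV = EDV - ESV = 105 - 49 = 56 mL
EF = SV/EDV * 100 = 56/105 * 100
EF = 53.33%


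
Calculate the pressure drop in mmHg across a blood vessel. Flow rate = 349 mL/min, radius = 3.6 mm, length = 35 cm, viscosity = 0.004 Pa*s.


dP = 8*mu*L*Q / (pi*r^4)
Q = 349 mL/min = 5.81667e-06 m^3/s
dP = 123.462 Pa = 123.462 / 133.322 mmHg = 0.926 mmHg


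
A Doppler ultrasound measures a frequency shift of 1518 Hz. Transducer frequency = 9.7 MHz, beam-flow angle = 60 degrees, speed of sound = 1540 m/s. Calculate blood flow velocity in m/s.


v = fd * c / (2 * f0 * cos(theta))
v = 1518 * 1540 / (2 * 9.7000e+06 * cos(60))
v = 0.241 m/s


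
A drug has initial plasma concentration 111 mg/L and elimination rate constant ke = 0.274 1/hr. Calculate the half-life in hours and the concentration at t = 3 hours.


t_half = ln(2) / ke = 0.693147 / 0.274 = 2.53 hr
C(t) = C0 * exp(-ke*t) = 111 * exp(-0.274*3)
C(3) = 48.79 mg/L


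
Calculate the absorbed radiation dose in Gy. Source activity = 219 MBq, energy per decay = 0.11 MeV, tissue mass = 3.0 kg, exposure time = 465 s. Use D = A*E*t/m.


A = 219 MBq = 2.1900e+08 Bq
E = 0.11 MeV = 1.7622e-14 J
D = A*E*t/m = 2.1900e+08*1.7622e-14*465/3.0
D = 5.9818e-04 Gy


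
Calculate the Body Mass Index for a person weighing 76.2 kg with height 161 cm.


BMI = weight / height^2
height = 161 cm = 1.61 m
BMI = 76.2 / 1.61^2
BMI = 29.4 kg/m^2


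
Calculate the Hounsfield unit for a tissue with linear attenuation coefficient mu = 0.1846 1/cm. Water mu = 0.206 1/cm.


HU = ((mu_tissue - mu_water) / mu_water) * 1000
HU = ((0.1846 - 0.206) / 0.206) * 1000
HU = -103.9


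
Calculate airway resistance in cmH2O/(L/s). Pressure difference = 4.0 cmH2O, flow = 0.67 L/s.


R = dP / flow
R = 4.0 / 0.67
R = 5.97 cmH2O/(L/s)


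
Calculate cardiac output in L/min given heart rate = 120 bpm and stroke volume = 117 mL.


CO = HR * SV
CO = 120 * 117 / 1000
CO = 14.04 L/min


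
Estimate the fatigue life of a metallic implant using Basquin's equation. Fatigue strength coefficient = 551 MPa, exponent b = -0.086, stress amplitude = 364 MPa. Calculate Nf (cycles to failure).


sigma_a = sigma_f' * (2Nf)^b
2Nf = (sigma_a/sigma_f')^(1/b)
2Nf = (364/551)^(1/-0.086)
2Nf = 124.05297
Nf = 62.03


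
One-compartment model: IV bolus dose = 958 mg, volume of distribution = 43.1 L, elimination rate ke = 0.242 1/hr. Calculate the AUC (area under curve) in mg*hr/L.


C0 = Dose/Vd = 958/43.1 = 22.2274 mg/L
AUC = C0/ke = 22.2274/0.242
AUC = 91.85 mg*hr/L


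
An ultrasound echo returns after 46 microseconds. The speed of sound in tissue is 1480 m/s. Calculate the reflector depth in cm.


depth = c * t / 2
t = 46 us = 4.6000e-05 s
depth = 1480 * 4.6000e-05 / 2
depth = 0.03404 m = 3.404 cm


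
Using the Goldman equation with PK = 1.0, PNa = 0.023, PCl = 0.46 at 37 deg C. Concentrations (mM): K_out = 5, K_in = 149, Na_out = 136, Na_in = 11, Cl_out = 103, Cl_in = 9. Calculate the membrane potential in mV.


Vm = (RT/F)*ln((PK*Ko + PNa*Nao + PCl*Cli)/(PK*Ki + PNa*Nai + PCl*Clo))
Numer = 12.268, Denom = 196.633
Vm = -74.15 mV


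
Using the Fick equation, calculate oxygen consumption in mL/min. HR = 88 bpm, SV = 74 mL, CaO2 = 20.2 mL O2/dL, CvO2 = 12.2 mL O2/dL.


CO = HR*SV = 88*74/1000 = 6.512 L/min
a-v O2 diff = 20.2 - 12.2 = 8 mL/dL
VO2 = CO * (CaO2-CvO2) * 10 dL/L
VO2 = 6.512 * 8 * 10
VO2 = 521 mL/min


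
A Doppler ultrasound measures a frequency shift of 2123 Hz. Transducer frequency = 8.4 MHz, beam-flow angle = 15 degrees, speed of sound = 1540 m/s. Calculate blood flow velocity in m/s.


v = fd * c / (2 * f0 * cos(theta))
v = 2123 * 1540 / (2 * 8.4000e+06 * cos(15))
v = 0.2015 m/s


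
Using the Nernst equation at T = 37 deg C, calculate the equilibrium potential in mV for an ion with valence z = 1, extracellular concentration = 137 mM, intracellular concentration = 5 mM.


E = (RT/(zF)) * ln(C_out/C_in)
T = 37 + 273.15 = 310.15 K
E = (8.314 * 310.15 / (1 * 96485)) * ln(137/5)
E = 88.48 mV


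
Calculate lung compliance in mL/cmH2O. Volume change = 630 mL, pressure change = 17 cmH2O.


C = dV / dP
C = 630 / 17
C = 37.06 mL/cmH2O


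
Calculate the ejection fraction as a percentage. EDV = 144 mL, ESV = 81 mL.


SV = EDV - ESV = 144 - 81 = 63 mL
EF = SV/EDV * 100 = 63/144 * 100
EF = 43.75%


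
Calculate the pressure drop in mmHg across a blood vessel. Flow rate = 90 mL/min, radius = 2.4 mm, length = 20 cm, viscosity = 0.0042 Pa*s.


dP = 8*mu*L*Q / (pi*r^4)
Q = 90 mL/min = 1.5e-06 m^3/s
dP = 96.7087 Pa = 96.7087 / 133.322 mmHg = 0.7254 mmHg


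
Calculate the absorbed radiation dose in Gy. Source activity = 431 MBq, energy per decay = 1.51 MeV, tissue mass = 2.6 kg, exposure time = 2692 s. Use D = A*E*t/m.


A = 431 MBq = 4.3100e+08 Bq
E = 1.51 MeV = 2.41902e-13 J
D = A*E*t/m = 4.3100e+08*2.41902e-13*2692/2.6
D = 0.1079 Gy


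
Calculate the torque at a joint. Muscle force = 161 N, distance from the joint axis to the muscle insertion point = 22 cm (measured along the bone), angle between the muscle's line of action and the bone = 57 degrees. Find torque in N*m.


Torque = F * d * sin(theta)   (moment arm = d*sin(theta))
d = 22 cm = 0.22 m
Torque = 161 * 0.22 * sin(57)
Torque = 29.71 N*m


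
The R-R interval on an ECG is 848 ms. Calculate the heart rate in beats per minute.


HR = 60 / RR_interval(s)
RR = 848 ms = 0.848 s
HR = 60 / 0.848 = 70.75 bpm


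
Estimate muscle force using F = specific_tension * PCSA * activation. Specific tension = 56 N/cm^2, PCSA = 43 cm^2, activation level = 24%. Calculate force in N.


F = sigma * PCSA * activation
F = 56 * 43 * 0.24
F = 577.9 N


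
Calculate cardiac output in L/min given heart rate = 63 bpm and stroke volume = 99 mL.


CO = HR * SV
CO = 63 * 99 / 1000
CO = 6.237 L/min


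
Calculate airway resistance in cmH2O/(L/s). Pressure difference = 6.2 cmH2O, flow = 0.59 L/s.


R = dP / flow
R = 6.2 / 0.59
R = 10.51 cmH2O/(L/s)


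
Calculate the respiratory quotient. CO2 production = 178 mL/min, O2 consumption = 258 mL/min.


RQ = VCO2 / VO2
RQ = 178 / 258
RQ = 0.6899


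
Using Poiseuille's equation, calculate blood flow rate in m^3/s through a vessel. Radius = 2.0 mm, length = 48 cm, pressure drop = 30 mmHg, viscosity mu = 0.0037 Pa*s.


Q = pi*r^4*dP / (8*mu*L)
r = 0.002 m, L = 0.48 m
dP = 30 mmHg = 3999.66 Pa
Q = 1.4150e-05 m^3/s


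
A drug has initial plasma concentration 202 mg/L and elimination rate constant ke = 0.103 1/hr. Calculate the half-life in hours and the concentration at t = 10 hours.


t_half = ln(2) / ke = 0.693147 / 0.103 = 6.73 hr
C(t) = C0 * exp(-ke*t) = 202 * exp(-0.103*10)
C(10) = 72.12 mg/L


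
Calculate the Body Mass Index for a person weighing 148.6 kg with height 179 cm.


BMI = weight / height^2
height = 179 cm = 1.79 m
BMI = 148.6 / 1.79^2
BMI = 46.38 kg/m^2


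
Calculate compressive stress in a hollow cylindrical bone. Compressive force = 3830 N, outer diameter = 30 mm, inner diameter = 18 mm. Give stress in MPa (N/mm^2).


A = pi*(r_o^2 - r_i^2)
r_o = 15 mm, r_i = 9 mm
A = 452.389 mm^2
sigma = F/A = 3830 / 452.389
sigma = 8.466 MPa


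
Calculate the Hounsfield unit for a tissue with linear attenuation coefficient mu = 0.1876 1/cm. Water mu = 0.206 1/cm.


HU = ((mu_tissue - mu_water) / mu_water) * 1000
HU = ((0.1876 - 0.206) / 0.206) * 1000
HU = -89.32


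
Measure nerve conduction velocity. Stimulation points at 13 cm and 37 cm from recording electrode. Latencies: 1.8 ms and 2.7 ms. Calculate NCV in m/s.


Distance = (37 - 13) / 100 = 0.24 m
dt = (2.7 - 1.8) / 1000 = 9.0000e-04 s
NCV = dist / dt = 266.7 m/s


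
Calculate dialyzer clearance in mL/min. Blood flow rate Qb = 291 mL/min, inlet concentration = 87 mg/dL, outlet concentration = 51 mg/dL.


K = Qb * (Cb_in - Cb_out) / Cb_in
K = 291 * (87 - 51) / 87
K = 120.4 mL/min


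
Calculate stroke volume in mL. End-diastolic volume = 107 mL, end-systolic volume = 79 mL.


SV = EDV - ESV
SV = 107 - 79
SV = 28 mL


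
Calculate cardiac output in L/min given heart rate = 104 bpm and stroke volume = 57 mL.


CO = HR * SV
CO = 104 * 57 / 1000
CO = 5.928 L/min


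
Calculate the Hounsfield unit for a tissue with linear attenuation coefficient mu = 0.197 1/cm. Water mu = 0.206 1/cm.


HU = ((mu_tissue - mu_water) / mu_water) * 1000
HU = ((0.197 - 0.206) / 0.206) * 1000
HU = -43.69


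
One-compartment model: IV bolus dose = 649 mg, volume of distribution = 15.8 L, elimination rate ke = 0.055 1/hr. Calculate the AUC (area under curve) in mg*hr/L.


C0 = Dose/Vd = 649/15.8 = 41.0759 mg/L
AUC = C0/ke = 41.0759/0.055
AUC = 746.8 mg*hr/L


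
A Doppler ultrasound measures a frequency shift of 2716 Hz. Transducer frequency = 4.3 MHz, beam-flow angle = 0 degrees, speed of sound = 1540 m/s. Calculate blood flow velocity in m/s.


v = fd * c / (2 * f0 * cos(theta))
v = 2716 * 1540 / (2 * 4.3000e+06 * cos(0))
v = 0.4864 m/s


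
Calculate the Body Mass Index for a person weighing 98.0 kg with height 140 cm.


BMI = weight / height^2
height = 140 cm = 1.4 m
BMI = 98.0 / 1.4^2
BMI = 50 kg/m^2


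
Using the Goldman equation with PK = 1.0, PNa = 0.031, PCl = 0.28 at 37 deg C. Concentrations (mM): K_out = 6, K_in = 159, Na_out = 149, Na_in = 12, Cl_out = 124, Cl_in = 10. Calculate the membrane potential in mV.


Vm = (RT/F)*ln((PK*Ko + PNa*Nao + PCl*Cli)/(PK*Ki + PNa*Nai + PCl*Clo))
Numer = 13.419, Denom = 194.092
Vm = -71.4 mV


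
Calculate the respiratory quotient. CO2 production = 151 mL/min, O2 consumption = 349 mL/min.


RQ = VCO2 / VO2
RQ = 151 / 349
RQ = 0.4327


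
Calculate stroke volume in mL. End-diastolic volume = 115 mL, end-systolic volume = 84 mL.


SV = EDV - ESV
SV = 115 - 84
SV = 31 mL


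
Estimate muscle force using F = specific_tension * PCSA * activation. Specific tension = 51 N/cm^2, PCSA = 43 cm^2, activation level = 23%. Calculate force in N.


F = sigma * PCSA * activation
F = 51 * 43 * 0.23
F = 504.4 N


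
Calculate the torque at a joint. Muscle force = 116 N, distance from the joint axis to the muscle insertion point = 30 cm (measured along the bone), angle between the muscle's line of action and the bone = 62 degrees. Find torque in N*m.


Torque = F * d * sin(theta)   (moment arm = d*sin(theta))
d = 30 cm = 0.3 m
Torque = 116 * 0.3 * sin(62)
Torque = 30.73 N*m


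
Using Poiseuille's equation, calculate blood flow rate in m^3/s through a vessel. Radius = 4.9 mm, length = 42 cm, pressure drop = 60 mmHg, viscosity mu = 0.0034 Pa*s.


Q = pi*r^4*dP / (8*mu*L)
r = 0.0049 m, L = 0.42 m
dP = 60 mmHg = 7999.32 Pa
Q = 0.001268 m^3/s


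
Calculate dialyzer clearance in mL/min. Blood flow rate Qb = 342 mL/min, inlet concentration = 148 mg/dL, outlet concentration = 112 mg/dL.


K = Qb * (Cb_in - Cb_out) / Cb_in
K = 342 * (148 - 112) / 148
K = 83.19 mL/min


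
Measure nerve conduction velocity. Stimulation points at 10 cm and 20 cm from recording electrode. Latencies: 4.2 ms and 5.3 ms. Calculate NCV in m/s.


Distance = (20 - 10) / 100 = 0.1 m
dt = (5.3 - 4.2) / 1000 = 0.0011 s
NCV = dist / dt = 90.91 m/s


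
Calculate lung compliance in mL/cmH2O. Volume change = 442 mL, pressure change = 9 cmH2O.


C = dV / dP
C = 442 / 9
C = 49.11 mL/cmH2O


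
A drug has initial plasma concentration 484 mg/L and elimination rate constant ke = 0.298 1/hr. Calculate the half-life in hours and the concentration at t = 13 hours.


t_half = ln(2) / ke = 0.693147 / 0.298 = 2.326 hr
C(t) = C0 * exp(-ke*t) = 484 * exp(-0.298*13)
C(13) = 10.06 mg/L


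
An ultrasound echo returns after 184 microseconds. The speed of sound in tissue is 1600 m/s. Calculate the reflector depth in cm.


depth = c * t / 2
t = 184 us = 1.8400e-04 s
depth = 1600 * 1.8400e-04 / 2
depth = 0.1472 m = 14.72 cm


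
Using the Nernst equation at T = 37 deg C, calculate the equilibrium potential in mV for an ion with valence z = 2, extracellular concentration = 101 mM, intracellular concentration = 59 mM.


E = (RT/(zF)) * ln(C_out/C_in)
T = 37 + 273.15 = 310.15 K
E = (8.314 * 310.15 / (2 * 96485)) * ln(101/59)
E = 7.184 mV


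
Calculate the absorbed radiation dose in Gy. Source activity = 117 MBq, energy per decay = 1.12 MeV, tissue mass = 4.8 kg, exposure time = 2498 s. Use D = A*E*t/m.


A = 117 MBq = 1.1700e+08 Bq
E = 1.12 MeV = 1.79424e-13 J
D = A*E*t/m = 1.1700e+08*1.79424e-13*2498/4.8
D = 0.01092 Gy


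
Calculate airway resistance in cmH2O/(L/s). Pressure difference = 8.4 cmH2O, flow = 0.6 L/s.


R = dP / flow
R = 8.4 / 0.6
R = 14 cmH2O/(L/s)


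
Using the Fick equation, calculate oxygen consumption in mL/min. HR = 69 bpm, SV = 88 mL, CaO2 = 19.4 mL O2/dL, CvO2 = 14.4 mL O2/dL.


CO = HR*SV = 69*88/1000 = 6.072 L/min
a-v O2 diff = 19.4 - 14.4 = 5 mL/dL
VO2 = CO * (CaO2-CvO2) * 10 dL/L
VO2 = 6.072 * 5 * 10
VO2 = 303.6 mL/min


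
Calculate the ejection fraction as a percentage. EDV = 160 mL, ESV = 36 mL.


SV = EDV - ESV = 160 - 36 = 124 mL
EF = SV/EDV * 100 = 124/160 * 100
EF = 77.5%


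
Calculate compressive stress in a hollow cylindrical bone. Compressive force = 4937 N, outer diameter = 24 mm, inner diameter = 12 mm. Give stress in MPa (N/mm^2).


A = pi*(r_o^2 - r_i^2)
r_o = 12 mm, r_i = 6 mm
A = 339.292 mm^2
sigma = F/A = 4937 / 339.292
sigma = 14.55 MPa


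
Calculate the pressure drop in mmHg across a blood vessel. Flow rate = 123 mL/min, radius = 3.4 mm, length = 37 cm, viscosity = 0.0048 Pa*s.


dP = 8*mu*L*Q / (pi*r^4)
Q = 123 mL/min = 2.05e-06 m^3/s
dP = 69.3779 Pa = 69.3779 / 133.322 mmHg = 0.5204 mmHg


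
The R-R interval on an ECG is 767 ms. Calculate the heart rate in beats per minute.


HR = 60 / RR_interval(s)
RR = 767 ms = 0.767 s
HR = 60 / 0.767 = 78.23 bpm


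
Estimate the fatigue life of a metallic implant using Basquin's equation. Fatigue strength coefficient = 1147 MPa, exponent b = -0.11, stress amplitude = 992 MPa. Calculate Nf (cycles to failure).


sigma_a = sigma_f' * (2Nf)^b
2Nf = (sigma_a/sigma_f')^(1/b)
2Nf = (992/1147)^(1/-0.11)
2Nf = 3.7428092
Nf = 1.871


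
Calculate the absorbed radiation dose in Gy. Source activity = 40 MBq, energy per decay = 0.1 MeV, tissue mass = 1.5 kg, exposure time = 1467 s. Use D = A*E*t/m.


A = 40 MBq = 4.0000e+07 Bq
E = 0.1 MeV = 1.602e-14 J
D = A*E*t/m = 4.0000e+07*1.602e-14*1467/1.5
D = 6.2670e-04 Gy


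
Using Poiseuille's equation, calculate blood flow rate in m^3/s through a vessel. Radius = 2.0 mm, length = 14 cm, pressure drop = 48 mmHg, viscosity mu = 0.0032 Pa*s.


Q = pi*r^4*dP / (8*mu*L)
r = 0.002 m, L = 0.14 m
dP = 48 mmHg = 6399.456 Pa
Q = 8.9752e-05 m^3/s


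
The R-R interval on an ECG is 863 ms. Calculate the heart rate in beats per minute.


HR = 60 / RR_interval(s)
RR = 863 ms = 0.863 s
HR = 60 / 0.863 = 69.52 bpm


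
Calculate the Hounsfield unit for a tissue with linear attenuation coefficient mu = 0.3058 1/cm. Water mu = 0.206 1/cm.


HU = ((mu_tissue - mu_water) / mu_water) * 1000
HU = ((0.3058 - 0.206) / 0.206) * 1000
HU = 484.5


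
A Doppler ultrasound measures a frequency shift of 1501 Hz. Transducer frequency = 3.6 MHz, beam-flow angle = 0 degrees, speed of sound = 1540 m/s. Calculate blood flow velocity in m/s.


v = fd * c / (2 * f0 * cos(theta))
v = 1501 * 1540 / (2 * 3.6000e+06 * cos(0))
v = 0.321 m/s


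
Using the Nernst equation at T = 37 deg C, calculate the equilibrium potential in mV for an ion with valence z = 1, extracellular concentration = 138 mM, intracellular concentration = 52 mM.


E = (RT/(zF)) * ln(C_out/C_in)
T = 37 + 273.15 = 310.15 K
E = (8.314 * 310.15 / (1 * 96485)) * ln(138/52)
E = 26.08 mV


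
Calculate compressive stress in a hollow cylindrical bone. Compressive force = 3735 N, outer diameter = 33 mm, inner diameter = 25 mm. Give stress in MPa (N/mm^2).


A = pi*(r_o^2 - r_i^2)
r_o = 16.5 mm, r_i = 12.5 mm
A = 364.425 mm^2
sigma = F/A = 3735 / 364.425
sigma = 10.25 MPa


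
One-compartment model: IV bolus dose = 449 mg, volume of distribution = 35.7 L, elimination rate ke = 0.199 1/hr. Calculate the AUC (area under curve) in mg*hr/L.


C0 = Dose/Vd = 449/35.7 = 12.577 mg/L
AUC = C0/ke = 12.577/0.199
AUC = 63.2 mg*hr/L


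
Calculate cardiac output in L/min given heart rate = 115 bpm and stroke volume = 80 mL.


CO = HR * SV
CO = 115 * 80 / 1000
CO = 9.2 L/min


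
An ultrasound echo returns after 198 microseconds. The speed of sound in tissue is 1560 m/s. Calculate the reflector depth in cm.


depth = c * t / 2
t = 198 us = 1.9800e-04 s
depth = 1560 * 1.9800e-04 / 2
depth = 0.15444 m = 15.444 cm


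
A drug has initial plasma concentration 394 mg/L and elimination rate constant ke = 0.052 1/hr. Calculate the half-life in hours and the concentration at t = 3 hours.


t_half = ln(2) / ke = 0.693147 / 0.052 = 13.33 hr
C(t) = C0 * exp(-ke*t) = 394 * exp(-0.052*3)
C(3) = 337.1 mg/L


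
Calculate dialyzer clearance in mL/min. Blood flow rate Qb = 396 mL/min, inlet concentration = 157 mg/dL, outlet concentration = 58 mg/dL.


K = Qb * (Cb_in - Cb_out) / Cb_in
K = 396 * (157 - 58) / 157
K = 249.7 mL/min


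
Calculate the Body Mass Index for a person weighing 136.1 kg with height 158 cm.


BMI = weight / height^2
height = 158 cm = 1.58 m
BMI = 136.1 / 1.58^2
BMI = 54.52 kg/m^2


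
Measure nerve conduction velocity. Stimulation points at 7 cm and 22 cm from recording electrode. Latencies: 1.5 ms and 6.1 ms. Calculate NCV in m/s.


Distance = (22 - 7) / 100 = 0.15 m
dt = (6.1 - 1.5) / 1000 = 0.0046 s
NCV = dist / dt = 32.61 m/s


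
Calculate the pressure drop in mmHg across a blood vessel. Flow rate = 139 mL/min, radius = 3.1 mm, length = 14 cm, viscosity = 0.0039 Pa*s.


dP = 8*mu*L*Q / (pi*r^4)
Q = 139 mL/min = 2.31667e-06 m^3/s
dP = 34.8779 Pa = 34.8779 / 133.322 mmHg = 0.2616 mmHg


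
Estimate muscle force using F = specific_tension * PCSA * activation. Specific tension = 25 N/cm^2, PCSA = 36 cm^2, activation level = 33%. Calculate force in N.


F = sigma * PCSA * activation
F = 25 * 36 * 0.33
F = 297 N


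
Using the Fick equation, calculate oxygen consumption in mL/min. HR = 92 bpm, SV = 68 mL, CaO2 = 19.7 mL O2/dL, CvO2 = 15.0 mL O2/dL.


CO = HR*SV = 92*68/1000 = 6.256 L/min
a-v O2 diff = 19.7 - 15.0 = 4.7 mL/dL
VO2 = CO * (CaO2-CvO2) * 10 dL/L
VO2 = 6.256 * 4.7 * 10
VO2 = 294 mL/min


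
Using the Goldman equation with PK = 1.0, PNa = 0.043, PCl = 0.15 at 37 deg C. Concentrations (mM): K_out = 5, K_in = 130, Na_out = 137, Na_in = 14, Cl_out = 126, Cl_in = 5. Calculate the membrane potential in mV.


Vm = (RT/F)*ln((PK*Ko + PNa*Nao + PCl*Cli)/(PK*Ki + PNa*Nai + PCl*Clo))
Numer = 11.641, Denom = 149.502
Vm = -68.22 mV


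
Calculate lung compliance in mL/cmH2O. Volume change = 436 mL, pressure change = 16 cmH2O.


C = dV / dP
C = 436 / 16
C = 27.25 mL/cmH2O


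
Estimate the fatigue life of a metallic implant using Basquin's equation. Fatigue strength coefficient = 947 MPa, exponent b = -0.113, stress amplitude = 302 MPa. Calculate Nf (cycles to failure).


sigma_a = sigma_f' * (2Nf)^b
2Nf = (sigma_a/sigma_f')^(1/b)
2Nf = (302/947)^(1/-0.113)
2Nf = 24684.04
Nf = 1.234e+04


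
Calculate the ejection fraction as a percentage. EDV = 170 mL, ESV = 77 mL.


SV = EDV - ESV = 170 - 77 = 93 mL
EF = SV/EDV * 100 = 93/170 * 100
EF = 54.71%


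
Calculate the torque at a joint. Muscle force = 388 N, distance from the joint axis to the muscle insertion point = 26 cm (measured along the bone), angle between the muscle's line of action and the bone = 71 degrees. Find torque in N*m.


Torque = F * d * sin(theta)   (moment arm = d*sin(theta))
d = 26 cm = 0.26 m
Torque = 388 * 0.26 * sin(71)
Torque = 95.38 N*m


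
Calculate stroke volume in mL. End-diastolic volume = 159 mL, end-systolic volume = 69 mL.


SV = EDV - ESV
SV = 159 - 69
SV = 90 mL


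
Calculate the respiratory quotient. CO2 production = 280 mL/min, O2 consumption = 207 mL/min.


RQ = VCO2 / VO2
RQ = 280 / 207
RQ = 1.353


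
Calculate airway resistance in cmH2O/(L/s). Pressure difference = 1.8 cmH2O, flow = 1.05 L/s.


R = dP / flow
R = 1.8 / 1.05
R = 1.714 cmH2O/(L/s)


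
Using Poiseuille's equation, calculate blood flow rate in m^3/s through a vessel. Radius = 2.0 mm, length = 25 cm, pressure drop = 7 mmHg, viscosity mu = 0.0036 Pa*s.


Q = pi*r^4*dP / (8*mu*L)
r = 0.002 m, L = 0.25 m
dP = 7 mmHg = 933.254 Pa
Q = 6.5153e-06 m^3/s


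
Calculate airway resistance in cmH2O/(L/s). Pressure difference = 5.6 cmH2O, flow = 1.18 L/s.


R = dP / flow
R = 5.6 / 1.18
R = 4.746 cmH2O/(L/s)


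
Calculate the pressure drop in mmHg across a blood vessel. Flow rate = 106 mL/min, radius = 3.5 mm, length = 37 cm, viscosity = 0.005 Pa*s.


dP = 8*mu*L*Q / (pi*r^4)
Q = 106 mL/min = 1.76667e-06 m^3/s
dP = 55.4619 Pa = 55.4619 / 133.322 mmHg = 0.416 mmHg


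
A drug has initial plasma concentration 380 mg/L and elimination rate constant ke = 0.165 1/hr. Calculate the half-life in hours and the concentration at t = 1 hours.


t_half = ln(2) / ke = 0.693147 / 0.165 = 4.201 hr
C(t) = C0 * exp(-ke*t) = 380 * exp(-0.165*1)
C(1) = 322.2 mg/L


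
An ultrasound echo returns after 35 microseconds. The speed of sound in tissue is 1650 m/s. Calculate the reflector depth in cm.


depth = c * t / 2
t = 35 us = 3.5000e-05 s
depth = 1650 * 3.5000e-05 / 2
depth = 0.028875 m = 2.8875 cm


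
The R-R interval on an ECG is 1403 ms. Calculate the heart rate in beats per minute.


HR = 60 / RR_interval(s)
RR = 1403 ms = 1.403 s
HR = 60 / 1.403 = 42.77 bpm


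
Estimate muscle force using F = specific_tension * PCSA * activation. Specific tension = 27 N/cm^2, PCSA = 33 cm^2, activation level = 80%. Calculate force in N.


F = sigma * PCSA * activation
F = 27 * 33 * 0.8
F = 712.8 N


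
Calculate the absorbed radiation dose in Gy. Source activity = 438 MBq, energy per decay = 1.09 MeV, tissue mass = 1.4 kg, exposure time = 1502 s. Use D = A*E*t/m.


A = 438 MBq = 4.3800e+08 Bq
E = 1.09 MeV = 1.74618e-13 J
D = A*E*t/m = 4.3800e+08*1.74618e-13*1502/1.4
D = 0.08205 Gy


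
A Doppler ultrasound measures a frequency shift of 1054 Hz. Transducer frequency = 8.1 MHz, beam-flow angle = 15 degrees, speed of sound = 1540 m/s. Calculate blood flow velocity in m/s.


v = fd * c / (2 * f0 * cos(theta))
v = 1054 * 1540 / (2 * 8.1000e+06 * cos(15))
v = 0.1037 m/s


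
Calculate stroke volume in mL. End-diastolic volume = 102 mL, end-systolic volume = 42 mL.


SV = EDV - ESV
SV = 102 - 42
SV = 60 mL


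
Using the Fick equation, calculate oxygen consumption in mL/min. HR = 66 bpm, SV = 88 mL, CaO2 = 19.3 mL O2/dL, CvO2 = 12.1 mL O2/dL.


CO = HR*SV = 66*88/1000 = 5.808 L/min
a-v O2 diff = 19.3 - 12.1 = 7.2 mL/dL
VO2 = CO * (CaO2-CvO2) * 10 dL/L
VO2 = 5.808 * 7.2 * 10
VO2 = 418.2 mL/min


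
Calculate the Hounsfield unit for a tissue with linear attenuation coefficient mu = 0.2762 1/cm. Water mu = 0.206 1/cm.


HU = ((mu_tissue - mu_water) / mu_water) * 1000
HU = ((0.2762 - 0.206) / 0.206) * 1000
HU = 340.8


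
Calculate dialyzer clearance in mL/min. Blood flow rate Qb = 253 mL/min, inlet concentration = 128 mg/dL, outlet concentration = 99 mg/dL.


K = Qb * (Cb_in - Cb_out) / Cb_in
K = 253 * (128 - 99) / 128
K = 57.32 mL/min


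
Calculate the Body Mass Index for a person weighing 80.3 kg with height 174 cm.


BMI = weight / height^2
height = 174 cm = 1.74 m
BMI = 80.3 / 1.74^2
BMI = 26.52 kg/m^2


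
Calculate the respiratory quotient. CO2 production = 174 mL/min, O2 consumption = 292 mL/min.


RQ = VCO2 / VO2
RQ = 174 / 292
RQ = 0.5959


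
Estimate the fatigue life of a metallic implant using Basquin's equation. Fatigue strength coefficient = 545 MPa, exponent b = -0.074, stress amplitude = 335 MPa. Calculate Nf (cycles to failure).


sigma_a = sigma_f' * (2Nf)^b
2Nf = (sigma_a/sigma_f')^(1/b)
2Nf = (335/545)^(1/-0.074)
2Nf = 717.96618
Nf = 359


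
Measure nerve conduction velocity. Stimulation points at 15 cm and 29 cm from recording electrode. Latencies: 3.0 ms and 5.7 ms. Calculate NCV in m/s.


Distance = (29 - 15) / 100 = 0.14 m
dt = (5.7 - 3.0) / 1000 = 0.0027 s
NCV = dist / dt = 51.85 m/s


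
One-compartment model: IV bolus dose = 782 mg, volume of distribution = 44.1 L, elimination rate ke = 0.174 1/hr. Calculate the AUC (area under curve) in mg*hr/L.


C0 = Dose/Vd = 782/44.1 = 17.7324 mg/L
AUC = C0/ke = 17.7324/0.174
AUC = 101.9 mg*hr/L


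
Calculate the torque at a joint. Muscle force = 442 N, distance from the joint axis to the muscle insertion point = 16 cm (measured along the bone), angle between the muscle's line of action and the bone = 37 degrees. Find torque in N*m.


Torque = F * d * sin(theta)   (moment arm = d*sin(theta))
d = 16 cm = 0.16 m
Torque = 442 * 0.16 * sin(37)
Torque = 42.56 N*m


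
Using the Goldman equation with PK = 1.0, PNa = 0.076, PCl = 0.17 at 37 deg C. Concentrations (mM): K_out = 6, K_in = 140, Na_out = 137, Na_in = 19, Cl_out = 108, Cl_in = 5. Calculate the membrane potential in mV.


Vm = (RT/F)*ln((PK*Ko + PNa*Nao + PCl*Cli)/(PK*Ki + PNa*Nai + PCl*Clo))
Numer = 17.262, Denom = 159.804
Vm = -59.48 mV


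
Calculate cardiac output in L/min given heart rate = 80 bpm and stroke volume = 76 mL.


CO = HR * SV
CO = 80 * 76 / 1000
CO = 6.08 L/min
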